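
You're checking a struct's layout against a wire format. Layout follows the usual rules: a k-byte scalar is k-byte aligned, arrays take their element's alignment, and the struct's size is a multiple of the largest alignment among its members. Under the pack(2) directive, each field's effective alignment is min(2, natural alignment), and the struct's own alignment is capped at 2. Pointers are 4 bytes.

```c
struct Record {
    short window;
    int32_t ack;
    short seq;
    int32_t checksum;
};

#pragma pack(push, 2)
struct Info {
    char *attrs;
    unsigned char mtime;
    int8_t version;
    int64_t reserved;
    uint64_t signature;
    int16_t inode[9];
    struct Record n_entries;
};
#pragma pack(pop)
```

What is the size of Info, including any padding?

56

Record: window at 0 (size 2, align 2) → ends 2; pad 2 to align 4 for ack; ack at 4 (size 4, align 4) → ends 8; seq at 8 (size 2, align 2) → ends 10; pad 2 to align 4 for checksum; checksum at 12 (size 4, align 4) → ends 16; total 16 bytes, alignment 4
attrs at 0 (size 4, align 2) → ends 4
mtime at 4 (size 1, align 1) → ends 5
version at 5 (size 1, align 1) → ends 6
reserved at 6 (size 8, align 2) → ends 14
signature at 14 (size 8, align 2) → ends 22
inode at 22 (size 18, align 2) → ends 40
n_entries at 40 (size 16, align 2) → ends 56
total 56 bytes, alignment 2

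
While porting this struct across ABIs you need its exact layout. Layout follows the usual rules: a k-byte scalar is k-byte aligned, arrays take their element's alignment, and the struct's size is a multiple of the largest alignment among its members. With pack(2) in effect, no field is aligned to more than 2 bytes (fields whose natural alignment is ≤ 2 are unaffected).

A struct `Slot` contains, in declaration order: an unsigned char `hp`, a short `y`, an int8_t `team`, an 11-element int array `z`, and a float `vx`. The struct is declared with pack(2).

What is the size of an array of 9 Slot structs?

hp at 0 (size 1, align 1) → ends 1
pad 1 to align 2 for y
y at 2 (size 2, align 2) → ends 4
team at 4 (size 1, align 1) → ends 5
pad 1 to align 2 for z
z at 6 (size 44, align 2) → ends 50
vx at 50 (size 4, align 2) → ends 54
total 54 bytes, alignment 2
array of 9: 9 × 54 = 486

486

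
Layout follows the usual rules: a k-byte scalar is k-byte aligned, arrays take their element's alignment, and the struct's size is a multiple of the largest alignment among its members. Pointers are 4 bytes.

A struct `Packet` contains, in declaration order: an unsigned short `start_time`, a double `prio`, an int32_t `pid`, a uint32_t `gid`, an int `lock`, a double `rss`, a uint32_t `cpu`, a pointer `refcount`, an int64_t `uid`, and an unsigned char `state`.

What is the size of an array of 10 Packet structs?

@0: start_time [2B, align 2] → 2
+6 pad (align 8)
@8: prio [8B, align 8] → 16
@16: pid [4B, align 4] → 20
@20: gid [4B, align 4] → 24
@24: lock [4B, align 4] → 28
+4 pad (align 8)
@32: rss [8B, align 8] → 40
@40: cpu [4B, align 4] → 44
@44: refcount [4B, align 4] → 48
@48: uid [8B, align 8] → 56
@56: state [1B, align 1] → 57
+7 tail pad (align 8)
size 64, align 8
array of 10: 10 × 64 = 640

640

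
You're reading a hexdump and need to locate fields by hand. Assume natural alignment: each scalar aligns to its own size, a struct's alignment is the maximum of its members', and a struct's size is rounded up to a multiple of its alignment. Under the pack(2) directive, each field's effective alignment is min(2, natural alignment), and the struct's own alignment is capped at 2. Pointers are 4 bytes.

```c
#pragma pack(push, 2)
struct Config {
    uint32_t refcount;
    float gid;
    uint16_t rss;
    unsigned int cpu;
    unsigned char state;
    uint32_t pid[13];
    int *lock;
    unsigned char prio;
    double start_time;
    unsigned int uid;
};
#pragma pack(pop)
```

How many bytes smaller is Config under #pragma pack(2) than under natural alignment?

natural layout:
  0..4  refcount  (4B, 4-aligned)
  4..8  gid  (4B, 4-aligned)
  8..10  rss  (2B, 2-aligned)
  10..12  -- padding (2B)
  12..16  cpu  (4B, 4-aligned)
  16..17  state  (1B, 1-aligned)
  17..20  -- padding (3B)
  20..72  pid  (52B, 4-aligned)
  72..76  lock  (4B, 4-aligned)
  76..77  prio  (1B, 1-aligned)
  77..80  -- padding (3B)
  80..88  start_time  (8B, 8-aligned)
  88..92  uid  (4B, 4-aligned)
  92..96  -- tail padding (4B)
  sizeof = 96, alignof = 8
packed(2) layout:
  0..4  refcount  (4B, 2-aligned)
  4..8  gid  (4B, 2-aligned)
  8..10  rss  (2B, 2-aligned)
  10..14  cpu  (4B, 2-aligned)
  14..15  state  (1B, 1-aligned)
  15..16  -- padding (1B)
  16..68  pid  (52B, 2-aligned)
  68..72  lock  (4B, 2-aligned)
  72..73  prio  (1B, 1-aligned)
  73..74  -- padding (1B)
  74..82  start_time  (8B, 2-aligned)
  82..86  uid  (4B, 2-aligned)
  sizeof = 86, alignof = 2
96 − 86 = 10

10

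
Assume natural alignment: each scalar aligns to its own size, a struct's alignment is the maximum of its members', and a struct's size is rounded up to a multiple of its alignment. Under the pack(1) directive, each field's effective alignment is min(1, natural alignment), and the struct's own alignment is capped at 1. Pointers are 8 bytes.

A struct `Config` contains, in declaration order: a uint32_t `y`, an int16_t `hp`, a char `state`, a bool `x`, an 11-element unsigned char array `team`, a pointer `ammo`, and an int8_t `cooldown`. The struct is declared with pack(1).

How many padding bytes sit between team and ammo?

0..4  y  (4B, 1-aligned)
4..6  hp  (2B, 1-aligned)
6..7  state  (1B, 1-aligned)
7..8  x  (1B, 1-aligned)
8..19  team  (11B, 1-aligned)
19..27  ammo  (8B, 1-aligned)

0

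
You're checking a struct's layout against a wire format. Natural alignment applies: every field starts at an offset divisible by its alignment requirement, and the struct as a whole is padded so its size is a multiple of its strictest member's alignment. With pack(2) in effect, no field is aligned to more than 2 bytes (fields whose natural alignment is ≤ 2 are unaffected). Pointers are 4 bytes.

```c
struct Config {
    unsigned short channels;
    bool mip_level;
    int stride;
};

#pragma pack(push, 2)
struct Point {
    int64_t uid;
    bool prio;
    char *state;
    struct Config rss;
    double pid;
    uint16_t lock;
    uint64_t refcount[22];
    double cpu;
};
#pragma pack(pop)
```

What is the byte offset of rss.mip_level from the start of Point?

16

Config: @0: channels [2B, align 2] → 2; @2: mip_level [1B, align 1] → 3; +1 pad (align 4); @4: stride [4B, align 4] → 8; size 8, align 4
@0: uid [8B, align 2] → 8
@8: prio [1B, align 1] → 9
+1 pad (align 2)
@10: state [4B, align 2] → 14
@14: rss [8B, align 2] → 22
within Config: mip_level at 2
14 + 2 = 16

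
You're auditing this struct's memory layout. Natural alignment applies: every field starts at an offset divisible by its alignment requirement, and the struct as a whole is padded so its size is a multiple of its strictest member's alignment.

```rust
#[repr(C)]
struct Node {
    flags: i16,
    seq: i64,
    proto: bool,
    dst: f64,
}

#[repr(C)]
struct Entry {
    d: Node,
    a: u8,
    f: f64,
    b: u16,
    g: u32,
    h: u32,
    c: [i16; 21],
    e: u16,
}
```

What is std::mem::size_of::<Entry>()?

104

Node: flags at 0 (size 2, align 2) → ends 2; pad 6 to align 8 for seq; seq at 8 (size 8, align 8) → ends 16; proto at 16 (size 1, align 1) → ends 17; pad 7 to align 8 for dst; dst at 24 (size 8, align 8) → ends 32; total 32 bytes, alignment 8
d at 0 (size 32, align 8) → ends 32
a at 32 (size 1, align 1) → ends 33
pad 7 to align 8 for f
f at 40 (size 8, align 8) → ends 48
b at 48 (size 2, align 2) → ends 50
pad 2 to align 4 for g
g at 52 (size 4, align 4) → ends 56
h at 56 (size 4, align 4) → ends 60
c at 60 (size 42, align 2) → ends 102
e at 102 (size 2, align 2) → ends 104
total 104 bytes, alignment 8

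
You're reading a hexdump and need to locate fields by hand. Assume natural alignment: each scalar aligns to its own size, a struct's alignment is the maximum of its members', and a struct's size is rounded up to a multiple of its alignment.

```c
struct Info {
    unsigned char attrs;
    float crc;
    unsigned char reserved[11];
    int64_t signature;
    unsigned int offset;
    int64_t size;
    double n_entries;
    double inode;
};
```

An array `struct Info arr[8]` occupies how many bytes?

512

attrs at 0 (size 1, align 1) → ends 1
pad 3 to align 4 for crc
crc at 4 (size 4, align 4) → ends 8
reserved at 8 (size 11, align 1) → ends 19
pad 5 to align 8 for signature
signature at 24 (size 8, align 8) → ends 32
offset at 32 (size 4, align 4) → ends 36
pad 4 to align 8 for size
size at 40 (size 8, align 8) → ends 48
n_entries at 48 (size 8, align 8) → ends 56
inode at 56 (size 8, align 8) → ends 64
total 64 bytes, alignment 8
array of 8: 8 × 64 = 512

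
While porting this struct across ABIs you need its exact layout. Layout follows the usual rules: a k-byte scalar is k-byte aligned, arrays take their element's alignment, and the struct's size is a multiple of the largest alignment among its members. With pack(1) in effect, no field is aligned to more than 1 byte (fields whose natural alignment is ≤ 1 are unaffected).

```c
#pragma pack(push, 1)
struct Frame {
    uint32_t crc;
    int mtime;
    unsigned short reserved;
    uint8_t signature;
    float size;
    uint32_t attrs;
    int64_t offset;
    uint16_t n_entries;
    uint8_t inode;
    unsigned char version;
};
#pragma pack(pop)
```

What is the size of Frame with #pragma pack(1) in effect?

crc at 0 (size 4, align 1) → ends 4
mtime at 4 (size 4, align 1) → ends 8
reserved at 8 (size 2, align 1) → ends 10
signature at 10 (size 1, align 1) → ends 11
size at 11 (size 4, align 1) → ends 15
attrs at 15 (size 4, align 1) → ends 19
offset at 19 (size 8, align 1) → ends 27
n_entries at 27 (size 2, align 1) → ends 29
inode at 29 (size 1, align 1) → ends 30
version at 30 (size 1, align 1) → ends 31
total 31 bytes, alignment 1

31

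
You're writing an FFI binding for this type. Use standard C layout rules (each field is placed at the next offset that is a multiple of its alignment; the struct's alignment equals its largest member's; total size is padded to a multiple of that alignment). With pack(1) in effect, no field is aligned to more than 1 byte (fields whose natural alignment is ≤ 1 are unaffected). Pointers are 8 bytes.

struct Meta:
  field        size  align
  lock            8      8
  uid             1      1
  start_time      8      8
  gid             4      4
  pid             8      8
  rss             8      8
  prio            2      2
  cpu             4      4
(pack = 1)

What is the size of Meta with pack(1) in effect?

43

0..8  lock  (8B, 1-aligned)
8..9  uid  (1B, 1-aligned)
9..17  start_time  (8B, 1-aligned)
17..21  gid  (4B, 1-aligned)
21..29  pid  (8B, 1-aligned)
29..37  rss  (8B, 1-aligned)
37..39  prio  (2B, 1-aligned)
39..43  cpu  (4B, 1-aligned)
sizeof = 43, alignof = 1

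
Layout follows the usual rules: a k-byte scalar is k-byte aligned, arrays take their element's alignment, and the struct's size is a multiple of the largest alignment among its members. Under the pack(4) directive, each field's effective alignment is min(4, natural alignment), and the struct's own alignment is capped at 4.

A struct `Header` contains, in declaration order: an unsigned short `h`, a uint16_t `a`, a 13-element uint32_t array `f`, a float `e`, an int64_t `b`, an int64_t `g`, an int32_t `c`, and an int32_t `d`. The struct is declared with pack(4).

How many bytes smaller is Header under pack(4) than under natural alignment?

4

natural layout:
  0..2  h  (2B, 2-aligned)
  2..4  a  (2B, 2-aligned)
  4..56  f  (52B, 4-aligned)
  56..60  e  (4B, 4-aligned)
  60..64  -- padding (4B)
  64..72  b  (8B, 8-aligned)
  72..80  g  (8B, 8-aligned)
  80..84  c  (4B, 4-aligned)
  84..88  d  (4B, 4-aligned)
  sizeof = 88, alignof = 8
packed(4) layout:
  0..2  h  (2B, 2-aligned)
  2..4  a  (2B, 2-aligned)
  4..56  f  (52B, 4-aligned)
  56..60  e  (4B, 4-aligned)
  60..68  b  (8B, 4-aligned)
  68..76  g  (8B, 4-aligned)
  76..80  c  (4B, 4-aligned)
  80..84  d  (4B, 4-aligned)
  sizeof = 84, alignof = 4
88 − 84 = 4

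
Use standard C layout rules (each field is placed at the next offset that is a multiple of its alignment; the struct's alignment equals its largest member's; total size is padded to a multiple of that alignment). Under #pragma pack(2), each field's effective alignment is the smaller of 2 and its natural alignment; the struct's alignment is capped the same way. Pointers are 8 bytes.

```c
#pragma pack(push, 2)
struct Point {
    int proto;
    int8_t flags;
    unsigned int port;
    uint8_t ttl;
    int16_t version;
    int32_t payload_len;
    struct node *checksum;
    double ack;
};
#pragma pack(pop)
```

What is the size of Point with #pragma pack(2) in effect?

34

proto at 0 (size 4, align 2) → ends 4
flags at 4 (size 1, align 1) → ends 5
pad 1 to align 2 for port
port at 6 (size 4, align 2) → ends 10
ttl at 10 (size 1, align 1) → ends 11
pad 1 to align 2 for version
version at 12 (size 2, align 2) → ends 14
payload_len at 14 (size 4, align 2) → ends 18
checksum at 18 (size 8, align 2) → ends 26
ack at 26 (size 8, align 2) → ends 34
total 34 bytes, alignment 2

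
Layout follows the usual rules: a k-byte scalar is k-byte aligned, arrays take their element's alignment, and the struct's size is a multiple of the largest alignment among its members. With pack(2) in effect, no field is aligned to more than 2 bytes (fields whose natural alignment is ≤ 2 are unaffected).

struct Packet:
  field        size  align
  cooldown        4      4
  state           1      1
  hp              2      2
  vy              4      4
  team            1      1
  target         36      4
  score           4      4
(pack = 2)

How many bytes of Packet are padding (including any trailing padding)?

2

0..4  cooldown  (4B, 2-aligned)
4..5  state  (1B, 1-aligned)
5..6  -- padding (1B)
6..8  hp  (2B, 2-aligned)
8..12  vy  (4B, 2-aligned)
12..13  team  (1B, 1-aligned)
13..14  -- padding (1B)
14..50  target  (36B, 2-aligned)
50..54  score  (4B, 2-aligned)
sizeof = 54, alignof = 2
data bytes 52, size 54 → padding 2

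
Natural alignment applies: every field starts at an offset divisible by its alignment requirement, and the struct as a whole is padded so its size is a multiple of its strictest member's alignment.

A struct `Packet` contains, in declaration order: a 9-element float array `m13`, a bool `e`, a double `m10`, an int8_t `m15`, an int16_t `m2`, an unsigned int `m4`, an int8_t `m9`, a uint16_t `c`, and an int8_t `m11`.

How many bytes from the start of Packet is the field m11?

60

0..36  m13  (36B, 4-aligned)
36..37  e  (1B, 1-aligned)
37..40  -- padding (3B)
40..48  m10  (8B, 8-aligned)
48..49  m15  (1B, 1-aligned)
49..50  -- padding (1B)
50..52  m2  (2B, 2-aligned)
52..56  m4  (4B, 4-aligned)
56..57  m9  (1B, 1-aligned)
57..58  -- padding (1B)
58..60  c  (2B, 2-aligned)
60..61  m11  (1B, 1-aligned)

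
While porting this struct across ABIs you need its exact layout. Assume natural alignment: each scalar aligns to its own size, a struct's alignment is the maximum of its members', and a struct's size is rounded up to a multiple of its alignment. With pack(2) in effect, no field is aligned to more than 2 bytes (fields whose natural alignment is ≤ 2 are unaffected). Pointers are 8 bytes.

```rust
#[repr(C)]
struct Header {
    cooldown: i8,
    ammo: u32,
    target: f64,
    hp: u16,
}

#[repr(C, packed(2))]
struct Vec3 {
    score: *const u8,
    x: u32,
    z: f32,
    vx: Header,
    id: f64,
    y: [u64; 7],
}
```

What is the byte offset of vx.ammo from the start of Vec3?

20

Header: @0: cooldown [1B, align 1] → 1; +3 pad (align 4); @4: ammo [4B, align 4] → 8; @8: target [8B, align 8] → 16; @16: hp [2B, align 2] → 18; +6 tail pad (align 8); size 24, align 8
@0: score [8B, align 2] → 8
@8: x [4B, align 2] → 12
@12: z [4B, align 2] → 16
@16: vx [24B, align 2] → 40
within Header: ammo at 4
16 + 4 = 20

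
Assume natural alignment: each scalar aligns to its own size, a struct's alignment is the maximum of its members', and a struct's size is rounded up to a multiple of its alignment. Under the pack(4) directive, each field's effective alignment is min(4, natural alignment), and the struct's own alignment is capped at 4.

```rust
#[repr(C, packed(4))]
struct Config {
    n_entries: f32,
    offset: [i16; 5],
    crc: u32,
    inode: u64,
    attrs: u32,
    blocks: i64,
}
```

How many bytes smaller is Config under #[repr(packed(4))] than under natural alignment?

8

natural layout:
  n_entries at 0 (size 4, align 4) → ends 4
  offset at 4 (size 10, align 2) → ends 14
  pad 2 to align 4 for crc
  crc at 16 (size 4, align 4) → ends 20
  pad 4 to align 8 for inode
  inode at 24 (size 8, align 8) → ends 32
  attrs at 32 (size 4, align 4) → ends 36
  pad 4 to align 8 for blocks
  blocks at 40 (size 8, align 8) → ends 48
  total 48 bytes, alignment 8
packed(4) layout:
  n_entries at 0 (size 4, align 4) → ends 4
  offset at 4 (size 10, align 2) → ends 14
  pad 2 to align 4 for crc
  crc at 16 (size 4, align 4) → ends 20
  inode at 20 (size 8, align 4) → ends 28
  attrs at 28 (size 4, align 4) → ends 32
  blocks at 32 (size 8, align 4) → ends 40
  total 40 bytes, alignment 4
48 − 40 = 8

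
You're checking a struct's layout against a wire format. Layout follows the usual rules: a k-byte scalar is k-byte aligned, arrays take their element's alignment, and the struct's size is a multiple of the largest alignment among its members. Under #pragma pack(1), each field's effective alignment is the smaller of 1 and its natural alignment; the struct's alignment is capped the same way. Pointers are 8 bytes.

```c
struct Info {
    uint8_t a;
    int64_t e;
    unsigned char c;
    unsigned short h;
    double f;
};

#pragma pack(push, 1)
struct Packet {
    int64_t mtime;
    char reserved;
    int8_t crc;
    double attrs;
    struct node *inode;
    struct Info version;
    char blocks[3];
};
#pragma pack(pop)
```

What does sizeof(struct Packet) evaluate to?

Info: a at 0 (size 1, align 1) → ends 1; pad 7 to align 8 for e; e at 8 (size 8, align 8) → ends 16; c at 16 (size 1, align 1) → ends 17; pad 1 to align 2 for h; h at 18 (size 2, align 2) → ends 20; pad 4 to align 8 for f; f at 24 (size 8, align 8) → ends 32; total 32 bytes, alignment 8
mtime at 0 (size 8, align 1) → ends 8
reserved at 8 (size 1, align 1) → ends 9
crc at 9 (size 1, align 1) → ends 10
attrs at 10 (size 8, align 1) → ends 18
inode at 18 (size 8, align 1) → ends 26
version at 26 (size 32, align 1) → ends 58
blocks at 58 (size 3, align 1) → ends 61
total 61 bytes, alignment 1

61 bytes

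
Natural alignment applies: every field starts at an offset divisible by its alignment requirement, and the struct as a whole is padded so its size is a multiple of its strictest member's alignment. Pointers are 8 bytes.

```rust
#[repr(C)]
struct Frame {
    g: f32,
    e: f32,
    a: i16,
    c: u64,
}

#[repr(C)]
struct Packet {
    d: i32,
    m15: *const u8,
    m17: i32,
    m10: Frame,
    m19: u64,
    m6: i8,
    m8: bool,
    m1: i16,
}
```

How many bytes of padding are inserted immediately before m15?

4

Frame: 0..4  g  (4B, 4-aligned); 4..8  e  (4B, 4-aligned); 8..10  a  (2B, 2-aligned); 10..16  -- padding (6B); 16..24  c  (8B, 8-aligned); sizeof = 24, alignof = 8
0..4  d  (4B, 4-aligned)
4..8  -- padding (4B)
8..16  m15  (8B, 8-aligned)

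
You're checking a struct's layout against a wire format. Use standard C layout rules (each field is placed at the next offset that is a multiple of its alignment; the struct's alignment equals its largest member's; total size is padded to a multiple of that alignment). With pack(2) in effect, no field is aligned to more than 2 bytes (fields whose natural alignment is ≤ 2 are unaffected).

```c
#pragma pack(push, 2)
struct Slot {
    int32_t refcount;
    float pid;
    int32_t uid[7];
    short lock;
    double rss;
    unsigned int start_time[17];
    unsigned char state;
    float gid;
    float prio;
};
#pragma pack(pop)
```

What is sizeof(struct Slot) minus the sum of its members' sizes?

1

0..4  refcount  (4B, 2-aligned)
4..8  pid  (4B, 2-aligned)
8..36  uid  (28B, 2-aligned)
36..38  lock  (2B, 2-aligned)
38..46  rss  (8B, 2-aligned)
46..114  start_time  (68B, 2-aligned)
114..115  state  (1B, 1-aligned)
115..116  -- padding (1B)
116..120  gid  (4B, 2-aligned)
120..124  prio  (4B, 2-aligned)
sizeof = 124, alignof = 2
data bytes 123, size 124 → padding 1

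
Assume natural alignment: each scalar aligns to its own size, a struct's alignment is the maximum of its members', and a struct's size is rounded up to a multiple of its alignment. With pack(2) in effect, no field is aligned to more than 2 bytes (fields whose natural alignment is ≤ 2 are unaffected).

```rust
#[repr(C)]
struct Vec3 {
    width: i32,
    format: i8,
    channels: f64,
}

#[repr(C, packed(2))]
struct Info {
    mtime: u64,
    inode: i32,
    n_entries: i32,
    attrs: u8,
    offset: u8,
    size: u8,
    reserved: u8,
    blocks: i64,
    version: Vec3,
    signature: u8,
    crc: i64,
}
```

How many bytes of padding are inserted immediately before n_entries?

0

Vec3: @0: width [4B, align 4] → 4; @4: format [1B, align 1] → 5; +3 pad (align 8); @8: channels [8B, align 8] → 16; size 16, align 8
@0: mtime [8B, align 2] → 8
@8: inode [4B, align 2] → 12
@12: n_entries [4B, align 2] → 16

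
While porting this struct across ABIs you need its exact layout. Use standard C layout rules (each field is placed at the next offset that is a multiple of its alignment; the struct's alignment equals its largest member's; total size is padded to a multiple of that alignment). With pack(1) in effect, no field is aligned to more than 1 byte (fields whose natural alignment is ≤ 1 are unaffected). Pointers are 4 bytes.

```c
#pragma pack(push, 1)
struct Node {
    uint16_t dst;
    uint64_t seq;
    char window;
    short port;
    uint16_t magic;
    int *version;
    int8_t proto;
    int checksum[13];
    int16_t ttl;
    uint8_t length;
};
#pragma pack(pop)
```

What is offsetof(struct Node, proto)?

19

dst at 0 (size 2, align 1) → ends 2
seq at 2 (size 8, align 1) → ends 10
window at 10 (size 1, align 1) → ends 11
port at 11 (size 2, align 1) → ends 13
magic at 13 (size 2, align 1) → ends 15
version at 15 (size 4, align 1) → ends 19
proto at 19 (size 1, align 1) → ends 20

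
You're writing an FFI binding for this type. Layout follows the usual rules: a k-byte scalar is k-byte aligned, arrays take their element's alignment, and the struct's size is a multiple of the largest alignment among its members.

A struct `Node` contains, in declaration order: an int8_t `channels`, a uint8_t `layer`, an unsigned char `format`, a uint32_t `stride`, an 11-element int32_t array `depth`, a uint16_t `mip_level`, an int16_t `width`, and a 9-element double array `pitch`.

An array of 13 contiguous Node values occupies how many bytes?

1664

0..1  channels  (1B, 1-aligned)
1..2  layer  (1B, 1-aligned)
2..3  format  (1B, 1-aligned)
3..4  -- padding (1B)
4..8  stride  (4B, 4-aligned)
8..52  depth  (44B, 4-aligned)
52..54  mip_level  (2B, 2-aligned)
54..56  width  (2B, 2-aligned)
56..128  pitch  (72B, 8-aligned)
sizeof = 128, alignof = 8
array of 13: 13 × 128 = 1664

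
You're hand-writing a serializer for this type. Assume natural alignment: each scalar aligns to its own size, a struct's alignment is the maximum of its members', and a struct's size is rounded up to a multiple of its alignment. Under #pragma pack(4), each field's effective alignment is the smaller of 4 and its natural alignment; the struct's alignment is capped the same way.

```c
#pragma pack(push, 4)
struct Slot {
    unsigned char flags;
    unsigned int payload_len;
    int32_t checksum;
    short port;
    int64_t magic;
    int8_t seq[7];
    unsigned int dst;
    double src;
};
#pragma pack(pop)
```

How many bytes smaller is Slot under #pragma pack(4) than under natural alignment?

4

natural layout:
  0..1  flags  (1B, 1-aligned)
  1..4  -- padding (3B)
  4..8  payload_len  (4B, 4-aligned)
  8..12  checksum  (4B, 4-aligned)
  12..14  port  (2B, 2-aligned)
  14..16  -- padding (2B)
  16..24  magic  (8B, 8-aligned)
  24..31  seq  (7B, 1-aligned)
  31..32  -- padding (1B)
  32..36  dst  (4B, 4-aligned)
  36..40  -- padding (4B)
  40..48  src  (8B, 8-aligned)
  sizeof = 48, alignof = 8
packed(4) layout:
  0..1  flags  (1B, 1-aligned)
  1..4  -- padding (3B)
  4..8  payload_len  (4B, 4-aligned)
  8..12  checksum  (4B, 4-aligned)
  12..14  port  (2B, 2-aligned)
  14..16  -- padding (2B)
  16..24  magic  (8B, 4-aligned)
  24..31  seq  (7B, 1-aligned)
  31..32  -- padding (1B)
  32..36  dst  (4B, 4-aligned)
  36..44  src  (8B, 4-aligned)
  sizeof = 44, alignof = 4
48 − 44 = 4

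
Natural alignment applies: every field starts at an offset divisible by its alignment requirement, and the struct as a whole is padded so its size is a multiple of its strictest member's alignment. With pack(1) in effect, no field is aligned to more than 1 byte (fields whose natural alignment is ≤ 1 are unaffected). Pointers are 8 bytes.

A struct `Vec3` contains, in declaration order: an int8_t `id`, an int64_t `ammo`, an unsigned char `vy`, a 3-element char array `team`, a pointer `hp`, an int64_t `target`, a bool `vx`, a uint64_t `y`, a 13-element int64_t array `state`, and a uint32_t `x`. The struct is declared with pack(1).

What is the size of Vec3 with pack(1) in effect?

@0: id [1B, align 1] → 1
@1: ammo [8B, align 1] → 9
@9: vy [1B, align 1] → 10
@10: team [3B, align 1] → 13
@13: hp [8B, align 1] → 21
@21: target [8B, align 1] → 29
@29: vx [1B, align 1] → 30
@30: y [8B, align 1] → 38
@38: state [104B, align 1] → 142
@142: x [4B, align 1] → 146
size 146, align 1

146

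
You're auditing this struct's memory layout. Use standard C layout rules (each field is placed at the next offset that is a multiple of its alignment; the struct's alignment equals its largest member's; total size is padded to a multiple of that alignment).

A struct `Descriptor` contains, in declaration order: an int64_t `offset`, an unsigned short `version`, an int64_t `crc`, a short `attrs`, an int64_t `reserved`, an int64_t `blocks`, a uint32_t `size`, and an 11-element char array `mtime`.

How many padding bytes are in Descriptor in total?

0..8  offset  (8B, 8-aligned)
8..10  version  (2B, 2-aligned)
10..16  -- padding (6B)
16..24  crc  (8B, 8-aligned)
24..26  attrs  (2B, 2-aligned)
26..32  -- padding (6B)
32..40  reserved  (8B, 8-aligned)
40..48  blocks  (8B, 8-aligned)
48..52  size  (4B, 4-aligned)
52..63  mtime  (11B, 1-aligned)
63..64  -- tail padding (1B)
sizeof = 64, alignof = 8
data bytes 51, size 64 → padding 13

13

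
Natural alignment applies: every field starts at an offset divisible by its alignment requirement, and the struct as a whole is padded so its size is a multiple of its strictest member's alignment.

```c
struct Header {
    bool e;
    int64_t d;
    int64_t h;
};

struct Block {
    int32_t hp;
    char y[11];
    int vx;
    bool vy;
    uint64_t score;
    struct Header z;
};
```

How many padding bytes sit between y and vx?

Header: 0..1  e  (1B, 1-aligned); 1..8  -- padding (7B); 8..16  d  (8B, 8-aligned); 16..24  h  (8B, 8-aligned); sizeof = 24, alignof = 8
0..4  hp  (4B, 4-aligned)
4..15  y  (11B, 1-aligned)
15..16  -- padding (1B)
16..20  vx  (4B, 4-aligned)

1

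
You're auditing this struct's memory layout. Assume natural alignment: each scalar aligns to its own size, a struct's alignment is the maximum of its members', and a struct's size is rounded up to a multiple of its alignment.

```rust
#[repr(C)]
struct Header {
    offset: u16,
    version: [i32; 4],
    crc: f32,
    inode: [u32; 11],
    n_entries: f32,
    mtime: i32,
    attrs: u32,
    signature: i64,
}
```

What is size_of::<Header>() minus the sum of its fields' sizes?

0..2  offset  (2B, 2-aligned)
2..4  -- padding (2B)
4..20  version  (16B, 4-aligned)
20..24  crc  (4B, 4-aligned)
24..68  inode  (44B, 4-aligned)
68..72  n_entries  (4B, 4-aligned)
72..76  mtime  (4B, 4-aligned)
76..80  attrs  (4B, 4-aligned)
80..88  signature  (8B, 8-aligned)
sizeof = 88, alignof = 8
data bytes 86, size 88 → padding 2

2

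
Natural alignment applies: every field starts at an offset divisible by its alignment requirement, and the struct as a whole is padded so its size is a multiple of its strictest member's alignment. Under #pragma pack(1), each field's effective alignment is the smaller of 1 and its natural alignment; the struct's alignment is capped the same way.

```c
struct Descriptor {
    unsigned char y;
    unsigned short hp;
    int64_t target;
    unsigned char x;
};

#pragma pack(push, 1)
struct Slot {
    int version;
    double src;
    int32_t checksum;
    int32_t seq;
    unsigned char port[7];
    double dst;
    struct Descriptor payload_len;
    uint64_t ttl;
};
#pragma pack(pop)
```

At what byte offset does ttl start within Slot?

59

Descriptor: y at 0 (size 1, align 1) → ends 1; pad 1 to align 2 for hp; hp at 2 (size 2, align 2) → ends 4; pad 4 to align 8 for target; target at 8 (size 8, align 8) → ends 16; x at 16 (size 1, align 1) → ends 17; tail pad 7 to reach multiple of 8; total 24 bytes, alignment 8
version at 0 (size 4, align 1) → ends 4
src at 4 (size 8, align 1) → ends 12
checksum at 12 (size 4, align 1) → ends 16
seq at 16 (size 4, align 1) → ends 20
port at 20 (size 7, align 1) → ends 27
dst at 27 (size 8, align 1) → ends 35
payload_len at 35 (size 24, align 1) → ends 59
ttl at 59 (size 8, align 1) → ends 67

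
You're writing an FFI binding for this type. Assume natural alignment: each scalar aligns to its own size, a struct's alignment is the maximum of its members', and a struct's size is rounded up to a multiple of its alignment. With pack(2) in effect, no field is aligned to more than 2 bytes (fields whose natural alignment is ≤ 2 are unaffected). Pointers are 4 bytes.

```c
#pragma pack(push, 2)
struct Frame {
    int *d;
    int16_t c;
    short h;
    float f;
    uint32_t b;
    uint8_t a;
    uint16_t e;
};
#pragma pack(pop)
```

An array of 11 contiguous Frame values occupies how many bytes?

220

0..4  d  (4B, 2-aligned)
4..6  c  (2B, 2-aligned)
6..8  h  (2B, 2-aligned)
8..12  f  (4B, 2-aligned)
12..16  b  (4B, 2-aligned)
16..17  a  (1B, 1-aligned)
17..18  -- padding (1B)
18..20  e  (2B, 2-aligned)
sizeof = 20, alignof = 2
array of 11: 11 × 20 = 220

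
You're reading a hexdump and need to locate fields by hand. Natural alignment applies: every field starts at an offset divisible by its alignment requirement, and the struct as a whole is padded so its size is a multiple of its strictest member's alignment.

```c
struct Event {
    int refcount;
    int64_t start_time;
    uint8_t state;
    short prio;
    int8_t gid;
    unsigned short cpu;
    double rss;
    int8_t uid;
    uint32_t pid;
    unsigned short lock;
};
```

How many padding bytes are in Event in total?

15

0..4  refcount  (4B, 4-aligned)
4..8  -- padding (4B)
8..16  start_time  (8B, 8-aligned)
16..17  state  (1B, 1-aligned)
17..18  -- padding (1B)
18..20  prio  (2B, 2-aligned)
20..21  gid  (1B, 1-aligned)
21..22  -- padding (1B)
22..24  cpu  (2B, 2-aligned)
24..32  rss  (8B, 8-aligned)
32..33  uid  (1B, 1-aligned)
33..36  -- padding (3B)
36..40  pid  (4B, 4-aligned)
40..42  lock  (2B, 2-aligned)
42..48  -- tail padding (6B)
sizeof = 48, alignof = 8
data bytes 33, size 48 → padding 15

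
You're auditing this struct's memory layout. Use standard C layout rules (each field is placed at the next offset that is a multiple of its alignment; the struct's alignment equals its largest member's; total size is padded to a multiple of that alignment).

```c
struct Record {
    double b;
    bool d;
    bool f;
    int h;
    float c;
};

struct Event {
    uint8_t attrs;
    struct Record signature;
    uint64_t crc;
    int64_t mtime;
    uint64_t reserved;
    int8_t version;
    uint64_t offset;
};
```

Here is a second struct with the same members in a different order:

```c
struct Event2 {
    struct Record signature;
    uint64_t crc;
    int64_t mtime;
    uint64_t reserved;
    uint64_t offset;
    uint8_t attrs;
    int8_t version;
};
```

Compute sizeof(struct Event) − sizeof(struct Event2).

8

Record: @0: b [8B, align 8] → 8; @8: d [1B, align 1] → 9; @9: f [1B, align 1] → 10; +2 pad (align 4); @12: h [4B, align 4] → 16; @16: c [4B, align 4] → 20; +4 tail pad (align 8); size 24, align 8
@0: attrs [1B, align 1] → 1
+7 pad (align 8)
@8: signature [24B, align 8] → 32
@32: crc [8B, align 8] → 40
@40: mtime [8B, align 8] → 48
@48: reserved [8B, align 8] → 56
@56: version [1B, align 1] → 57
+7 pad (align 8)
@64: offset [8B, align 8] → 72
size 72, align 8
— Event2 —
@0: signature [24B, align 8] → 24
@24: crc [8B, align 8] → 32
@32: mtime [8B, align 8] → 40
@40: reserved [8B, align 8] → 48
@48: offset [8B, align 8] → 56
@56: attrs [1B, align 1] → 57
@57: version [1B, align 1] → 58
+6 tail pad (align 8)
size 64, align 8
72 − 64 = 8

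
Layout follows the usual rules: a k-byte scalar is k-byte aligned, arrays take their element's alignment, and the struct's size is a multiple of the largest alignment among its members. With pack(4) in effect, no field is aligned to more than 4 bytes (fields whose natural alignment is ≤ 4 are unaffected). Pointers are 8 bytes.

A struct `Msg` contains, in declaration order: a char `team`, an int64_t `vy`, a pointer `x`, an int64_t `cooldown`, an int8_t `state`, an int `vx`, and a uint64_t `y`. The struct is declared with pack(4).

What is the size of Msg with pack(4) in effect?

44

0..1  team  (1B, 1-aligned)
1..4  -- padding (3B)
4..12  vy  (8B, 4-aligned)
12..20  x  (8B, 4-aligned)
20..28  cooldown  (8B, 4-aligned)
28..29  state  (1B, 1-aligned)
29..32  -- padding (3B)
32..36  vx  (4B, 4-aligned)
36..44  y  (8B, 4-aligned)
sizeof = 44, alignof = 4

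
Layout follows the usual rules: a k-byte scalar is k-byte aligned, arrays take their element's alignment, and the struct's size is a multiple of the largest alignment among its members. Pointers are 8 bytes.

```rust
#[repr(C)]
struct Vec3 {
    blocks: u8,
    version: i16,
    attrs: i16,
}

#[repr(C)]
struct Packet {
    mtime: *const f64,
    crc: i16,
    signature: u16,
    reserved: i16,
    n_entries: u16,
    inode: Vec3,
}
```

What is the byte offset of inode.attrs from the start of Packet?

20

Vec3: blocks at 0 (size 1, align 1) → ends 1; pad 1 to align 2 for version; version at 2 (size 2, align 2) → ends 4; attrs at 4 (size 2, align 2) → ends 6; total 6 bytes, alignment 2
mtime at 0 (size 8, align 8) → ends 8
crc at 8 (size 2, align 2) → ends 10
signature at 10 (size 2, align 2) → ends 12
reserved at 12 (size 2, align 2) → ends 14
n_entries at 14 (size 2, align 2) → ends 16
inode at 16 (size 6, align 2) → ends 22
within Vec3: attrs at 4
16 + 4 = 20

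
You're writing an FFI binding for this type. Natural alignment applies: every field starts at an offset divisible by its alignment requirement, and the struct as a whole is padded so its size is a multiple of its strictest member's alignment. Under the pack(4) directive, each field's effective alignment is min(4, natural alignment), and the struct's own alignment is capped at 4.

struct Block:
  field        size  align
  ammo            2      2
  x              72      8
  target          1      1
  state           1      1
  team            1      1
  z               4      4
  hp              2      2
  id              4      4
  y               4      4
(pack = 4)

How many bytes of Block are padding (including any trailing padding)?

ammo at 0 (size 2, align 2) → ends 2
pad 2 to align 4 for x
x at 4 (size 72, align 4) → ends 76
target at 76 (size 1, align 1) → ends 77
state at 77 (size 1, align 1) → ends 78
team at 78 (size 1, align 1) → ends 79
pad 1 to align 4 for z
z at 80 (size 4, align 4) → ends 84
hp at 84 (size 2, align 2) → ends 86
pad 2 to align 4 for id
id at 88 (size 4, align 4) → ends 92
y at 92 (size 4, align 4) → ends 96
total 96 bytes, alignment 4
data bytes 91, size 96 → padding 5

5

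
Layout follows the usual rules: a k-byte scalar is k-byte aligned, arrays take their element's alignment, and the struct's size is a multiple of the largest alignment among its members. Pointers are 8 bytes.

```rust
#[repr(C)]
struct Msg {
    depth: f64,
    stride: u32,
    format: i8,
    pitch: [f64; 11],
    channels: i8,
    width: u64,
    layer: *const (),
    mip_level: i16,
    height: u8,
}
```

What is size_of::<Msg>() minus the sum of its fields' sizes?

15

depth at 0 (size 8, align 8) → ends 8
stride at 8 (size 4, align 4) → ends 12
format at 12 (size 1, align 1) → ends 13
pad 3 to align 8 for pitch
pitch at 16 (size 88, align 8) → ends 104
channels at 104 (size 1, align 1) → ends 105
pad 7 to align 8 for width
width at 112 (size 8, align 8) → ends 120
layer at 120 (size 8, align 8) → ends 128
mip_level at 128 (size 2, align 2) → ends 130
height at 130 (size 1, align 1) → ends 131
tail pad 5 to reach multiple of 8
total 136 bytes, alignment 8
data bytes 121, size 136 → padding 15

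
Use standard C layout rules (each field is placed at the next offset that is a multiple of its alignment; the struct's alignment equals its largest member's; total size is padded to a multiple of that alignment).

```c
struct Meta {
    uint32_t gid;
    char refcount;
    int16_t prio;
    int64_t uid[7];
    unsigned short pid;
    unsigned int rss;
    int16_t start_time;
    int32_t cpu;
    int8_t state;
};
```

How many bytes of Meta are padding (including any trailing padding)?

12

0..4  gid  (4B, 4-aligned)
4..5  refcount  (1B, 1-aligned)
5..6  -- padding (1B)
6..8  prio  (2B, 2-aligned)
8..64  uid  (56B, 8-aligned)
64..66  pid  (2B, 2-aligned)
66..68  -- padding (2B)
68..72  rss  (4B, 4-aligned)
72..74  start_time  (2B, 2-aligned)
74..76  -- padding (2B)
76..80  cpu  (4B, 4-aligned)
80..81  state  (1B, 1-aligned)
81..88  -- tail padding (7B)
sizeof = 88, alignof = 8
data bytes 76, size 88 → padding 12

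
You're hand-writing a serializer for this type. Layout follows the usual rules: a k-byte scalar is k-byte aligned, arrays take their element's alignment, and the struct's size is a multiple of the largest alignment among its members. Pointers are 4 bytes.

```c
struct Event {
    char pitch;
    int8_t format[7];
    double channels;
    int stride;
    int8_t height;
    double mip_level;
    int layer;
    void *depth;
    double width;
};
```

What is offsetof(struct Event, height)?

20

0..1  pitch  (1B, 1-aligned)
1..8  format  (7B, 1-aligned)
8..16  channels  (8B, 8-aligned)
16..20  stride  (4B, 4-aligned)
20..21  height  (1B, 1-aligned)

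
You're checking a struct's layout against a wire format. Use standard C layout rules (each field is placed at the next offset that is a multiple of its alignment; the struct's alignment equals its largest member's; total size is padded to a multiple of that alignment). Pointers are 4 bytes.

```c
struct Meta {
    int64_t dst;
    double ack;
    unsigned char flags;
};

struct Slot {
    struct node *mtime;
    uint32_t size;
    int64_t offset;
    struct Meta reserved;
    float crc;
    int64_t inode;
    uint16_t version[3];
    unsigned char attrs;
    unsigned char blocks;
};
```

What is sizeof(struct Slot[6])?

Meta: dst at 0 (size 8, align 8) → ends 8; ack at 8 (size 8, align 8) → ends 16; flags at 16 (size 1, align 1) → ends 17; tail pad 7 to reach multiple of 8; total 24 bytes, alignment 8
mtime at 0 (size 4, align 4) → ends 4
size at 4 (size 4, align 4) → ends 8
offset at 8 (size 8, align 8) → ends 16
reserved at 16 (size 24, align 8) → ends 40
crc at 40 (size 4, align 4) → ends 44
pad 4 to align 8 for inode
inode at 48 (size 8, align 8) → ends 56
version at 56 (size 6, align 2) → ends 62
attrs at 62 (size 1, align 1) → ends 63
blocks at 63 (size 1, align 1) → ends 64
total 64 bytes, alignment 8
array of 6: 6 × 64 = 384

384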